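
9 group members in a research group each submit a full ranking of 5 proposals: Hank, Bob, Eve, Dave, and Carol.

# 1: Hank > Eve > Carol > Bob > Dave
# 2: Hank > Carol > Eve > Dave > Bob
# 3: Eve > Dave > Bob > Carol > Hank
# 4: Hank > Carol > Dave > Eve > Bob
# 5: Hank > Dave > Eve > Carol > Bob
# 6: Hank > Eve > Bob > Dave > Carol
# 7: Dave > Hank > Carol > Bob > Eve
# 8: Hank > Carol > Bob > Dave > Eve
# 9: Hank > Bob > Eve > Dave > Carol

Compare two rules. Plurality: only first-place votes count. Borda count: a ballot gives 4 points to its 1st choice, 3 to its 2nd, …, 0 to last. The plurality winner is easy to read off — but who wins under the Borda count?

Plurality first-place counts: Hank 7, Bob 0, Eve 1, Dave 1, Carol 0 → Hank.
Borda totals: Hank 31, Bob 11, Eve 17, Dave 16, Carol 15 → Hank.

Hank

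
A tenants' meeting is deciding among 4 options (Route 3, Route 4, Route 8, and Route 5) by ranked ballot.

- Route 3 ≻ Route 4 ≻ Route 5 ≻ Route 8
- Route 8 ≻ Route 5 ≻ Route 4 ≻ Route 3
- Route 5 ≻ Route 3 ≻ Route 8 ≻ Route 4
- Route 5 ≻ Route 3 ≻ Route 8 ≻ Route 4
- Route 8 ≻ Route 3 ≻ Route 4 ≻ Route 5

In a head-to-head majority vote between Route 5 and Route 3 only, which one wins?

Ballots ranking Route 5 above Route 3: 3.
Ballots ranking Route 3 above Route 5: 2.
Route 5 wins the head-to-head, 3–2.

Route 5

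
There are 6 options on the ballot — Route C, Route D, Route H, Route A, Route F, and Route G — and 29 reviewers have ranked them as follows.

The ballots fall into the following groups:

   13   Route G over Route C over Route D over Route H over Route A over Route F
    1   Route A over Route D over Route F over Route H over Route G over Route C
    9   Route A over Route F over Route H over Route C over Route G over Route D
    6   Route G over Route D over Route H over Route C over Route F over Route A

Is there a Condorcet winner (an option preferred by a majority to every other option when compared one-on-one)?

Head-to-head results (29 voters total):
Route C vs Route D: Route C wins 22–7.
Route C vs Route H: Route H wins 16–13.
Route C vs Route A: Route C wins 19–10.
Route C vs Route F: Route C wins 19–10.
Route C vs Route G: Route G wins 20–9.
Route D vs Route H: Route D wins 20–9.
Route D vs Route A: Route D wins 19–10.
Route D vs Route F: Route D wins 20–9.
Route D vs Route G: Route G wins 28–1.
Route H vs Route A: Route H wins 19–10.
Route H vs Route F: Route H wins 19–10.
Route H vs Route G: Route G wins 19–10.
Route A vs Route F: Route A wins 23–6.
Route A vs Route G: Route G wins 19–10.
Route F vs Route G: Route G wins 19–10.
Route G beats each rival — Route C (20–9), Route D (28–1), Route H (19–10), Route A (19–10), Route F (19–10) — so Route G is the Condorcet winner.

Yes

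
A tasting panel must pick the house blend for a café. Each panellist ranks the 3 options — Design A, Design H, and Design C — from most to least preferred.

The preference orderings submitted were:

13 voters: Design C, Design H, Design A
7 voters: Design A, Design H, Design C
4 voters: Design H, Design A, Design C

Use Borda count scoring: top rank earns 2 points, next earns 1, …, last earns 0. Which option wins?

Borda scores:
  Design A: 13·0 + 7·2 + 4·1 = 18
  Design H: 13·1 + 7·1 + 4·2 = 28
  Design C: 13·2 + 7·0 + 4·0 = 26
Design H has the highest total.

Design H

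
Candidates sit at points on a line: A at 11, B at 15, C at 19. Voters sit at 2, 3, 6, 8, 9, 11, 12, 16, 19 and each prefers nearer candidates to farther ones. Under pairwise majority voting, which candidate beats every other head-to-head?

A

With single-peaked preferences on a line, the Condorcet winner is the candidate closest to the median voter.
The median voter (position 9) is closest to A at 11.
Check: A vs B — voters closer to A: 7 of 9.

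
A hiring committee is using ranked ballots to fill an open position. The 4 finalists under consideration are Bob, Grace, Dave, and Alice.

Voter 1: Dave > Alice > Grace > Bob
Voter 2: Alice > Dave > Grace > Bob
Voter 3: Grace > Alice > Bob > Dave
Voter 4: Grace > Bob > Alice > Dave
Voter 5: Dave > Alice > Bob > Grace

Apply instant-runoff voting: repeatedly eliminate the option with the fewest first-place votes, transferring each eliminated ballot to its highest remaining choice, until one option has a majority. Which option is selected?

Dave

Round 1: Grace 2, Dave 2, Alice 1, Bob 0. Bob has the fewest and is eliminated.
Round 2: Grace 2, Dave 2, Alice 1. Alice has the fewest and is eliminated.
Round 3: Dave 3, Grace 2. Dave has a majority.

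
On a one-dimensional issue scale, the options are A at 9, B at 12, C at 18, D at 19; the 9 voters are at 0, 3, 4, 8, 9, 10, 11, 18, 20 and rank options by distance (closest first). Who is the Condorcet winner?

A

With single-peaked preferences on a line, the Condorcet winner is the candidate closest to the median voter.
The median voter (position 9) is closest to A at 9.
Check: A vs D — voters closer to A: 7 of 9.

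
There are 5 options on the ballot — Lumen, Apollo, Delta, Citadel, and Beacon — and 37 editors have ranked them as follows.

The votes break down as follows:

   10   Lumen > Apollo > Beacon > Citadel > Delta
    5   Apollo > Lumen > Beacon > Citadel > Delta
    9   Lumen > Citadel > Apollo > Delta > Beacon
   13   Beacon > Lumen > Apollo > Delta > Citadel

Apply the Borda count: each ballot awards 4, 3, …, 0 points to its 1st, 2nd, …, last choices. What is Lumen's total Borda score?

Borda scores:
  Lumen: 10·4 + 5·3 + 9·4 + 13·3 = 130
  Apollo: 10·3 + 5·4 + 9·2 + 13·2 = 94
  Delta: 10·0 + 5·0 + 9·1 + 13·1 = 22
  Citadel: 10·1 + 5·1 + 9·3 + 13·0 = 42
  Beacon: 10·2 + 5·2 + 9·0 + 13·4 = 82

130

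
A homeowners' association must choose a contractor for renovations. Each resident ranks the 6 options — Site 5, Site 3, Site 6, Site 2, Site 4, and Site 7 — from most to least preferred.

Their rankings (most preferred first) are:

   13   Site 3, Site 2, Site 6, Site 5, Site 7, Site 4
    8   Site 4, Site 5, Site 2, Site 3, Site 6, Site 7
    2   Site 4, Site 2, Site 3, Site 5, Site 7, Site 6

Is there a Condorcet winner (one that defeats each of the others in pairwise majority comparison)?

Yes

Head-to-head results (23 voters total):
Site 5 vs Site 3: Site 3 wins 15–8.
Site 5 vs Site 6: Site 6 wins 13–10.
Site 5 vs Site 2: Site 2 wins 15–8.
Site 5 vs Site 4: Site 5 wins 13–10.
Site 5 vs Site 7: Site 5 wins 23–0.
Site 3 vs Site 6: Site 3 wins 23–0.
Site 3 vs Site 2: Site 3 wins 13–10.
Site 3 vs Site 4: Site 3 wins 13–10.
Site 3 vs Site 7: Site 3 wins 23–0.
Site 6 vs Site 2: Site 2 wins 23–0.
Site 6 vs Site 4: Site 6 wins 13–10.
Site 6 vs Site 7: Site 6 wins 21–2.
Site 2 vs Site 4: Site 2 wins 13–10.
Site 2 vs Site 7: Site 2 wins 23–0.
Site 4 vs Site 7: Site 7 wins 13–10.
Site 3 beats each rival — Site 5 (15–8), Site 6 (23–0), Site 2 (13–10), Site 4 (13–10), Site 7 (23–0) — so Site 3 is the Condorcet winner.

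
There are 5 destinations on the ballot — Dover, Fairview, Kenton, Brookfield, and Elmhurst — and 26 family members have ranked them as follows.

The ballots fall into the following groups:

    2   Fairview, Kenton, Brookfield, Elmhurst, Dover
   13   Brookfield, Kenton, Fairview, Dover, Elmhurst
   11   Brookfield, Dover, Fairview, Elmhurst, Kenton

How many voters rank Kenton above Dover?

Ballots ranking Kenton above Dover: 2+13 = 15.
Ballots ranking Dover above Kenton: 11.
So 15 of 26 voters prefer Kenton to Dover.

15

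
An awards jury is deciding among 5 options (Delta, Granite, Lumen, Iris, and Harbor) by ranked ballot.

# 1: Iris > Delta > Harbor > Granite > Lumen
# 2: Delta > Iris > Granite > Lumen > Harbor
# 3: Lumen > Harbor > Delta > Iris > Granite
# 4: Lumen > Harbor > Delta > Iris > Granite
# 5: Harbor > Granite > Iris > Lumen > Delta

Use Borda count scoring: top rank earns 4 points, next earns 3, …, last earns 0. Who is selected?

Harbor

Borda scores:
  Delta: 3 + 4 + 2 + 2 + 0 = 11
  Granite: 1 + 2 + 0 + 0 + 3 = 6
  Lumen: 0 + 1 + 4 + 4 + 1 = 10
  Iris: 4 + 3 + 1 + 1 + 2 = 11
  Harbor: 2 + 0 + 3 + 3 + 4 = 12
Harbor has the highest total.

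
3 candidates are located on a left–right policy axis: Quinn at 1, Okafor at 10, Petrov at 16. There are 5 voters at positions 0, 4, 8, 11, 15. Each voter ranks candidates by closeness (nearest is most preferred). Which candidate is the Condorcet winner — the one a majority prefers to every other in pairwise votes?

Okafor

With single-peaked preferences on a line, the Condorcet winner is the candidate closest to the median voter.
The median voter (position 8) is closest to Okafor at 10.
Check: Okafor vs Petrov — voters closer to Okafor: 4 of 5.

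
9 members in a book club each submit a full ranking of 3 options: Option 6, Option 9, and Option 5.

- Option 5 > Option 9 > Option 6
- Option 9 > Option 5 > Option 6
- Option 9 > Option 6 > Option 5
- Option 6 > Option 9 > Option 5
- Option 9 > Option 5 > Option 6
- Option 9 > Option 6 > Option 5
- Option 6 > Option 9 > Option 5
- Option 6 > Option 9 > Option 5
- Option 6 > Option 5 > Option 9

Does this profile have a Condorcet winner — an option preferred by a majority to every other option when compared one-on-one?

Yes

Head-to-head results (9 voters total):
Option 6 vs Option 9: Option 9 wins 5–4.
Option 6 vs Option 5: Option 6 wins 6–3.
Option 9 vs Option 5: Option 9 wins 7–2.
Option 9 beats each rival — Option 6 (5–4), Option 5 (7–2) — so Option 9 is the Condorcet winner.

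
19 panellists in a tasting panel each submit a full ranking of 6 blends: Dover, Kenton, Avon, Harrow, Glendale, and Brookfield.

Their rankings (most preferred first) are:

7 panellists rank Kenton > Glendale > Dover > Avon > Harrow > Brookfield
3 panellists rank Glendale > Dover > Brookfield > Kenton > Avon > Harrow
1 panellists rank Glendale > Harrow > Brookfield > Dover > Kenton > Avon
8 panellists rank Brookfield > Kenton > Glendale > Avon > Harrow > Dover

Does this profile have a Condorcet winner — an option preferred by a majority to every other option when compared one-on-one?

No

Head-to-head results (19 voters total):
Dover vs Kenton: Kenton wins 15–4.
Dover vs Avon: Dover wins 11–8.
Dover vs Harrow: Dover wins 10–9.
Dover vs Glendale: Glendale wins 19–0.
Dover vs Brookfield: Dover wins 10–9.
Kenton vs Avon: Kenton wins 19–0.
Kenton vs Harrow: Kenton wins 18–1.
Kenton vs Glendale: Kenton wins 15–4.
Kenton vs Brookfield: Brookfield wins 12–7.
Avon vs Harrow: Avon wins 18–1.
Avon vs Glendale: Glendale wins 19–0.
Avon vs Brookfield: Brookfield wins 12–7.
Harrow vs Glendale: Glendale wins 19–0.
Harrow vs Brookfield: Brookfield wins 11–8.
Glendale vs Brookfield: Glendale wins 11–8.
No candidate beats all others: Dover beats Brookfield beats Kenton beats Dover, a majority cycle.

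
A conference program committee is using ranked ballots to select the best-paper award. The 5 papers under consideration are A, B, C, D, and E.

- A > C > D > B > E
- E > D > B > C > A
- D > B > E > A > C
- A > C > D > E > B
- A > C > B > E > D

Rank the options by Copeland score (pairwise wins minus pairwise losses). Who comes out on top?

Pairwise results:
  A vs B: A wins 3–2.
  A vs C: A wins 4–1.
  A vs D: A wins 3–2.
  A vs E: A wins 3–2.
  B vs C: C wins 3–2.
  B vs D: D wins 4–1.
  B vs E: B wins 3–2.
  C vs D: C wins 3–2.
  C vs E: C wins 3–2.
  D vs E: D wins 3–2.
Copeland scores (wins − losses):
  A: 4 − 0 = 4
  B: 1 − 3 = -2
  C: 3 − 1 = 2
  D: 2 − 2 = 0
  E: 0 − 4 = -4
A has the best Copeland score.

A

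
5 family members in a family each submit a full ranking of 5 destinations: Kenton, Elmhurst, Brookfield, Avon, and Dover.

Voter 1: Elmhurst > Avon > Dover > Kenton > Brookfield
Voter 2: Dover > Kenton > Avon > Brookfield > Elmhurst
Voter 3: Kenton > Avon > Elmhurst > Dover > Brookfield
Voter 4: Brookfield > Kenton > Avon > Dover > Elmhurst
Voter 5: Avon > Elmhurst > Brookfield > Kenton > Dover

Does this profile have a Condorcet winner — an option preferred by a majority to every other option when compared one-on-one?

Head-to-head results (5 voters total):
Kenton vs Elmhurst: Kenton wins 3–2.
Kenton vs Brookfield: Kenton wins 3–2.
Kenton vs Avon: Kenton wins 3–2.
Kenton vs Dover: Kenton wins 3–2.
Elmhurst vs Brookfield: Elmhurst wins 3–2.
Elmhurst vs Avon: Avon wins 4–1.
Elmhurst vs Dover: Elmhurst wins 3–2.
Brookfield vs Avon: Avon wins 4–1.
Brookfield vs Dover: Dover wins 3–2.
Avon vs Dover: Avon wins 4–1.
Kenton beats each rival — Elmhurst (3–2), Brookfield (3–2), Avon (3–2), Dover (3–2) — so Kenton is the Condorcet winner.

Yes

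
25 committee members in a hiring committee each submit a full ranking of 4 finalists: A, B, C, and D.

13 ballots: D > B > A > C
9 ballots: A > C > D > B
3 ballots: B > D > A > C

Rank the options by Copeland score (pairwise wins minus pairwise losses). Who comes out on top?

Pairwise results:
  A vs B: B wins 16–9.
  A vs C: A wins 25–0.
  A vs D: D wins 16–9.
  B vs C: B wins 16–9.
  B vs D: D wins 22–3.
  C vs D: D wins 16–9.
Copeland scores (wins − losses):
  A: 1 − 2 = -1
  B: 2 − 1 = 1
  C: 0 − 3 = -3
  D: 3 − 0 = 3
D has the best Copeland score.

D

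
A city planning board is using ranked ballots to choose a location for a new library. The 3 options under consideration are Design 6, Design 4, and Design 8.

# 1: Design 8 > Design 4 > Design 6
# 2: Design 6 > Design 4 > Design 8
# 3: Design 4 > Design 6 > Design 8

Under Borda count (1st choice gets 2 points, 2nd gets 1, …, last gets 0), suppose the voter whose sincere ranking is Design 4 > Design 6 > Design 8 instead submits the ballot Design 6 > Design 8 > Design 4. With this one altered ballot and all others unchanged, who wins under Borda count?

Borda totals with the altered ballot: Design 6 4, Design 4 2, Design 8 3.
The switch changes the winner from Design 4 to Design 6.

Design 6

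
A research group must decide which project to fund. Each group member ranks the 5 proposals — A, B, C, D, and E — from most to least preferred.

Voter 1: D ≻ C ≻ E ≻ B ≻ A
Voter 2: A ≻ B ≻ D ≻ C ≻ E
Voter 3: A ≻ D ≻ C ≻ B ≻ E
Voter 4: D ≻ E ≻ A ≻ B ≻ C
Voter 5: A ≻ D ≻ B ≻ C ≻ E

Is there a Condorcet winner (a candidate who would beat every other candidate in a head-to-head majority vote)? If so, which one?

A

Head-to-head results (5 voters total):
A vs B: A wins 4–1.
A vs C: A wins 4–1.
A vs D: A wins 3–2.
A vs E: A wins 3–2.
B vs C: B wins 3–2.
B vs D: D wins 4–1.
B vs E: B wins 3–2.
C vs D: D wins 5–0.
C vs E: C wins 4–1.
D vs E: D wins 5–0.
A beats each rival — B (4–1), C (4–1), D (3–2), E (3–2) — so A is the Condorcet winner.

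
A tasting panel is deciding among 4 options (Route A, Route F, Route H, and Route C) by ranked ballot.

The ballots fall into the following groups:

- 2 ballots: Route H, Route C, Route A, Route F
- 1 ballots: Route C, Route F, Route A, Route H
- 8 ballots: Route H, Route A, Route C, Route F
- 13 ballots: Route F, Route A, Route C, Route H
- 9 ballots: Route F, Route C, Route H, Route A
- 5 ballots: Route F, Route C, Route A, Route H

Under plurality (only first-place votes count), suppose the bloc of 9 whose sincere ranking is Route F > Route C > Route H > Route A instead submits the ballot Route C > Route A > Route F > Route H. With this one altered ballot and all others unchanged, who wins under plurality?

First-place totals with the altered ballot: Route A 0, Route F 18, Route H 10, Route C 10.
The winner is unchanged: still Route F.

Route F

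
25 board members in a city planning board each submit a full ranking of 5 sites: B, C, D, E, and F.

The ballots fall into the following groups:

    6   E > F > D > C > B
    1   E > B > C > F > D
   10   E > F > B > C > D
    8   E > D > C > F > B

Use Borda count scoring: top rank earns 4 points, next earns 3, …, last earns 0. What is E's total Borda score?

100

Borda scores:
  B: 6·0 + 3 + 10·2 + 8·0 = 23
  C: 6·1 + 2 + 10·1 + 8·2 = 34
  D: 6·2 + 0 + 10·0 + 8·3 = 36
  E: 6·4 + 4 + 10·4 + 8·4 = 100
  F: 6·3 + 1 + 10·3 + 8·1 = 57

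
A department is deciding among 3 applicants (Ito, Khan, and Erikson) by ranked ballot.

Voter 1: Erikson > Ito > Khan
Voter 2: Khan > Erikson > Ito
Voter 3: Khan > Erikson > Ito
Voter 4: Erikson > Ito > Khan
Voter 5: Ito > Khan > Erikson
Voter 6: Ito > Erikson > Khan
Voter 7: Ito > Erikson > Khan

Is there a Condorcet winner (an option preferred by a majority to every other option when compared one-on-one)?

Yes

Head-to-head results (7 voters total):
Ito vs Khan: Ito wins 5–2.
Ito vs Erikson: Erikson wins 4–3.
Khan vs Erikson: Erikson wins 4–3.
Erikson beats each rival — Ito (4–3), Khan (4–3) — so Erikson is the Condorcet winner.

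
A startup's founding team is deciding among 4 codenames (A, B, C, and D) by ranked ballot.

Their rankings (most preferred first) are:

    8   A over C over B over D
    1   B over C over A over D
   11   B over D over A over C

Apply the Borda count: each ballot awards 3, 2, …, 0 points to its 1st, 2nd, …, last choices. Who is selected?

B

Borda scores:
  A: 8·3 + 1 + 11·1 = 36
  B: 8·1 + 3 + 11·3 = 44
  C: 8·2 + 2 + 11·0 = 18
  D: 8·0 + 0 + 11·2 = 22
B has the highest total.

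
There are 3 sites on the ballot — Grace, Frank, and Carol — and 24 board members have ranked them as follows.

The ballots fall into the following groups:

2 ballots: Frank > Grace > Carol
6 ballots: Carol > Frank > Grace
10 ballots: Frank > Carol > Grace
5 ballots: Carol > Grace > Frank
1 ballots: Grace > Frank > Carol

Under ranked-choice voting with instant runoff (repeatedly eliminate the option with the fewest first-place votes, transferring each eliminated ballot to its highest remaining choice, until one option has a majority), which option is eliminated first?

Round 1: Frank 12, Carol 11, Grace 1. Grace has the fewest and is eliminated.
Round 2: Frank 13, Carol 11. Frank has a majority.

Grace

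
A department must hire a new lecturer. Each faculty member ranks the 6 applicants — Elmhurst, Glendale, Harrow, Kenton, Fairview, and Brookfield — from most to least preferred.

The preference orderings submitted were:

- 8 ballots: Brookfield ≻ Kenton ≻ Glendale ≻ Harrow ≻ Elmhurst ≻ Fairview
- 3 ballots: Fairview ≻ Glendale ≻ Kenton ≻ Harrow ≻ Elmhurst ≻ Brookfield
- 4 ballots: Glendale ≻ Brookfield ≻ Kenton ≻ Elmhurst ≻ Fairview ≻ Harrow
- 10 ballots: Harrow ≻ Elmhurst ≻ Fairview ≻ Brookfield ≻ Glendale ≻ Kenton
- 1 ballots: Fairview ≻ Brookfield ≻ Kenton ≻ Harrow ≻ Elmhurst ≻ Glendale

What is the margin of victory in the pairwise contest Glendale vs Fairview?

Ballots ranking Glendale above Fairview: 8+4 = 12.
Ballots ranking Fairview above Glendale: 3+10+1 = 14.
Fairview wins 14–12, a margin of 2.

2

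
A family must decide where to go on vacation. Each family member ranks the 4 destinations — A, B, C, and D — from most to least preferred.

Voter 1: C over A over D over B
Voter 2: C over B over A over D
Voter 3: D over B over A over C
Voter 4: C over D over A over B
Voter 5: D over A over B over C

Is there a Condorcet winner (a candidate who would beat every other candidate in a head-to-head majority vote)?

Head-to-head results (5 voters total):
A vs B: A wins 3–2.
A vs C: C wins 3–2.
A vs D: D wins 3–2.
B vs C: C wins 3–2.
B vs D: D wins 4–1.
C vs D: C wins 3–2.
C beats each rival — A (3–2), B (3–2), D (3–2) — so C is the Condorcet winner.

Yes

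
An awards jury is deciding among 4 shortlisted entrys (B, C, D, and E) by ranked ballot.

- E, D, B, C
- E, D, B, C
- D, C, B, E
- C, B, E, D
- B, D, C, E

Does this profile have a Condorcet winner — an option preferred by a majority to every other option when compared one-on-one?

No

Head-to-head results (5 voters total):
B vs C: B wins 3–2.
B vs D: D wins 3–2.
B vs E: B wins 3–2.
C vs D: D wins 4–1.
C vs E: C wins 3–2.
D vs E: E wins 3–2.
No candidate beats all others: B beats E beats D beats B, a majority cycle.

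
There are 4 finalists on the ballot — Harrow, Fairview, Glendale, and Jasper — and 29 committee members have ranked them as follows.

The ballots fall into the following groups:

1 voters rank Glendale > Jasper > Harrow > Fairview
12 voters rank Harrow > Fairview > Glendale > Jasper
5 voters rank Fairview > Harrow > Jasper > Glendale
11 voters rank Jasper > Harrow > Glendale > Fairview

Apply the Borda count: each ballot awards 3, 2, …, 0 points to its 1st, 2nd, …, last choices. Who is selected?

Borda scores:
  Harrow: 1 + 12·3 + 5·2 + 11·2 = 69
  Fairview: 0 + 12·2 + 5·3 + 11·0 = 39
  Glendale: 3 + 12·1 + 5·0 + 11·1 = 26
  Jasper: 2 + 12·0 + 5·1 + 11·3 = 40
Harrow has the highest total.

Harrow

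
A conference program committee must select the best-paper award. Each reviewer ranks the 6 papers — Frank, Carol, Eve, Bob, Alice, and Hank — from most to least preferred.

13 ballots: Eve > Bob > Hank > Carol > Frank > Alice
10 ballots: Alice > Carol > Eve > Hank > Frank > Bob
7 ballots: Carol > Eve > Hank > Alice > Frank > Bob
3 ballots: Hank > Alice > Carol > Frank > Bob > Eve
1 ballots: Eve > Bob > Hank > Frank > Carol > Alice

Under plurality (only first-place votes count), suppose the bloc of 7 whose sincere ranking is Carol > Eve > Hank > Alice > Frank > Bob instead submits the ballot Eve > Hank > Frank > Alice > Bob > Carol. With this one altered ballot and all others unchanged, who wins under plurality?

Eve

First-place totals with the altered ballot: Frank 0, Carol 0, Eve 21, Bob 0, Alice 10, Hank 3.
The winner is unchanged: still Eve.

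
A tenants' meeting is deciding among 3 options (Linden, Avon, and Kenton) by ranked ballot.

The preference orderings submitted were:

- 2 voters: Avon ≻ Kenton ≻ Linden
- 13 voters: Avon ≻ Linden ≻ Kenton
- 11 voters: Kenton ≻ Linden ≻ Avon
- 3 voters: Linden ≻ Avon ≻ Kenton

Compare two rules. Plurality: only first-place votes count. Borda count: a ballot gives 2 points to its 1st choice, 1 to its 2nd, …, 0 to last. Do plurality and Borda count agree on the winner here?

Plurality first-place counts: Linden 3, Avon 15, Kenton 11 → Avon.
Borda totals: Linden 30, Avon 33, Kenton 24 → Avon.
The two rules agree on Avon.

Yes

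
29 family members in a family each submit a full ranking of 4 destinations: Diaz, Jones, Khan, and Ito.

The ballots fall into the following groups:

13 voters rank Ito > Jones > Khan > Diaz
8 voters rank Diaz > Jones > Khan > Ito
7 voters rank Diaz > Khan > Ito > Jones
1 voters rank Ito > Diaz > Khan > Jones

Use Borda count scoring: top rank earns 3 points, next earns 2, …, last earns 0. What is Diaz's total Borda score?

Borda scores:
  Diaz: 13·0 + 8·3 + 7·3 + 2 = 47
  Jones: 13·2 + 8·2 + 7·0 + 0 = 42
  Khan: 13·1 + 8·1 + 7·2 + 1 = 36
  Ito: 13·3 + 8·0 + 7·1 + 3 = 49

47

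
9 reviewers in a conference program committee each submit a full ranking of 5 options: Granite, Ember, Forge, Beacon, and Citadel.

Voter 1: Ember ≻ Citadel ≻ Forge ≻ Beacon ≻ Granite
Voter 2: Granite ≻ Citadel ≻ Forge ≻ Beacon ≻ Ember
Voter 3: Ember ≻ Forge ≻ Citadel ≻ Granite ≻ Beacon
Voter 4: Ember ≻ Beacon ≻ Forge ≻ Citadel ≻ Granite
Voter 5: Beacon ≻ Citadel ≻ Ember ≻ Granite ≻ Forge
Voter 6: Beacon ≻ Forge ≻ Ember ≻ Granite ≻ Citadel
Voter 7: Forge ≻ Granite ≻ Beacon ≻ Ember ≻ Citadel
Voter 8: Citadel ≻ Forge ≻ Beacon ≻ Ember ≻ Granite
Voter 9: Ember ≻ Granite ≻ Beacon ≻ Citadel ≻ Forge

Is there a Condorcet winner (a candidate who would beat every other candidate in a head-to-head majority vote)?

No

Head-to-head results (9 voters total):
Granite vs Ember: Ember wins 7–2.
Granite vs Forge: Forge wins 6–3.
Granite vs Beacon: Beacon wins 5–4.
Granite vs Citadel: Citadel wins 5–4.
Ember vs Forge: Ember wins 5–4.
Ember vs Beacon: Beacon wins 5–4.
Ember vs Citadel: Ember wins 6–3.
Forge vs Beacon: Forge wins 5–4.
Forge vs Citadel: Citadel wins 5–4.
Beacon vs Citadel: Beacon wins 5–4.
No candidate beats all others: Ember beats Forge beats Beacon beats Ember, a majority cycle.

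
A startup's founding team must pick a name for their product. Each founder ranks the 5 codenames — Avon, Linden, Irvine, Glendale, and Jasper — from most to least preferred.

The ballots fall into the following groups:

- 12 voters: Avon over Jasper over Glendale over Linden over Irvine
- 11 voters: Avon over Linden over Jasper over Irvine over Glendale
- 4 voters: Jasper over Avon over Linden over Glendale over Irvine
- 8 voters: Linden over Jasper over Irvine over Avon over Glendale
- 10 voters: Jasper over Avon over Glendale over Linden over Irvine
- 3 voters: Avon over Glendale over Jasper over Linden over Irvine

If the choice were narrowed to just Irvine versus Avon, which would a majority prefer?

Avon

Ballots ranking Irvine above Avon: 8.
Ballots ranking Avon above Irvine: 12+11+4+10+3 = 40.
Avon wins the head-to-head, 40–8.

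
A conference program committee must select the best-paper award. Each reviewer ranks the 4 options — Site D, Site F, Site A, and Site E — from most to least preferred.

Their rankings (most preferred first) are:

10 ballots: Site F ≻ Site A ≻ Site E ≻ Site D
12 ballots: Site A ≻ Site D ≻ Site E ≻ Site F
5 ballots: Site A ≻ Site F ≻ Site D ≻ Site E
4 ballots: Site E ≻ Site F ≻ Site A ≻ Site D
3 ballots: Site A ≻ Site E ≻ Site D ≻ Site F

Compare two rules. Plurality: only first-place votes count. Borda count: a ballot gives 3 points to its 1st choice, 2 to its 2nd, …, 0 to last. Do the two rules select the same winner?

Yes

Plurality first-place counts: Site D 0, Site F 10, Site A 20, Site E 4 → Site A.
Borda totals: Site D 32, Site F 48, Site A 84, Site E 40 → Site A.
The two rules agree on Site A.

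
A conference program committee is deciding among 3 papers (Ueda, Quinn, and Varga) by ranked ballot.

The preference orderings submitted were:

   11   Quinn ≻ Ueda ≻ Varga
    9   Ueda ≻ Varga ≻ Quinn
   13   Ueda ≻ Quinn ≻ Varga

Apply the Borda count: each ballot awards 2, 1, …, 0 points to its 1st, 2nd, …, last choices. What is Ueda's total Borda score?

Borda scores:
  Ueda: 11·1 + 9·2 + 13·2 = 55
  Quinn: 11·2 + 9·0 + 13·1 = 35
  Varga: 11·0 + 9·1 + 13·0 = 9

55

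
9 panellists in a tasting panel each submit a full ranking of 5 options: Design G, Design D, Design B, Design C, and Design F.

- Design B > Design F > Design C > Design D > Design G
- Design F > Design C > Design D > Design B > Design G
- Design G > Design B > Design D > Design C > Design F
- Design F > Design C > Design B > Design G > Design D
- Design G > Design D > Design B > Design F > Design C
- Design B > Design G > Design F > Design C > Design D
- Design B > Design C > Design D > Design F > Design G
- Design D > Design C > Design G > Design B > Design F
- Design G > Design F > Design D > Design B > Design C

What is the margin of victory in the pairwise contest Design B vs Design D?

1

Ballots ranking Design B above Design D: 5.
Ballots ranking Design D above Design B: 4.
Design B wins 5–4, a margin of 1.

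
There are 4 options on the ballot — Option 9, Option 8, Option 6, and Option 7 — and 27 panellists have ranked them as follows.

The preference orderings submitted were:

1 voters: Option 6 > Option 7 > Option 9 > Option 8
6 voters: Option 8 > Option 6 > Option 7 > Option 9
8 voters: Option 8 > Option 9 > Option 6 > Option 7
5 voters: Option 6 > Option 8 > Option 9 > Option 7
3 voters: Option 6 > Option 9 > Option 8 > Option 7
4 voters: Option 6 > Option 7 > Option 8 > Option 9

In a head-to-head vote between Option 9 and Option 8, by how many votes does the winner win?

Ballots ranking Option 9 above Option 8: 1+3 = 4.
Ballots ranking Option 8 above Option 9: 6+8+5+4 = 23.
Option 8 wins 23–4, a margin of 19.

19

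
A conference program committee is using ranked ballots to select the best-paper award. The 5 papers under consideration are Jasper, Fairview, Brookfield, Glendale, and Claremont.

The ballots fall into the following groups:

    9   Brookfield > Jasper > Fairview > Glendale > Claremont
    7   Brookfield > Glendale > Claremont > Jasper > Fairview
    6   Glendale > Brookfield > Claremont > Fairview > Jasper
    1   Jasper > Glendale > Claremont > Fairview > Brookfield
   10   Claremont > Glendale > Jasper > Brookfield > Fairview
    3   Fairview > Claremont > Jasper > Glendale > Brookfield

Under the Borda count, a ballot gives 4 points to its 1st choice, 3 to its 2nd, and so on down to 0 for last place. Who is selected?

Borda scores:
  Jasper: 9·3 + 7·1 + 6·0 + 4 + 10·2 + 3·2 = 64
  Fairview: 9·2 + 7·0 + 6·1 + 1 + 10·0 + 3·4 = 37
  Brookfield: 9·4 + 7·4 + 6·3 + 0 + 10·1 + 3·0 = 92
  Glendale: 9·1 + 7·3 + 6·4 + 3 + 10·3 + 3·1 = 90
  Claremont: 9·0 + 7·2 + 6·2 + 2 + 10·4 + 3·3 = 77
Brookfield has the highest total.

Brookfield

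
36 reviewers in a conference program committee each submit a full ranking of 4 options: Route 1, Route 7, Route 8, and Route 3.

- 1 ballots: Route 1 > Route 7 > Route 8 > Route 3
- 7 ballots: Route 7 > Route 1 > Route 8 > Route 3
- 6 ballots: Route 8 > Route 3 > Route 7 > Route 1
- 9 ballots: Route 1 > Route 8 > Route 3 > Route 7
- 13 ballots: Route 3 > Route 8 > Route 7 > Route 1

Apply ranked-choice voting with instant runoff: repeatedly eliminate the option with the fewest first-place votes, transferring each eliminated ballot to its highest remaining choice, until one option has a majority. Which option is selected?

Round 1: Route 3 13, Route 1 10, Route 7 7, Route 8 6. Route 8 has the fewest and is eliminated.
Round 2: Route 3 19, Route 1 10, Route 7 7. Route 3 has a majority.

Route 3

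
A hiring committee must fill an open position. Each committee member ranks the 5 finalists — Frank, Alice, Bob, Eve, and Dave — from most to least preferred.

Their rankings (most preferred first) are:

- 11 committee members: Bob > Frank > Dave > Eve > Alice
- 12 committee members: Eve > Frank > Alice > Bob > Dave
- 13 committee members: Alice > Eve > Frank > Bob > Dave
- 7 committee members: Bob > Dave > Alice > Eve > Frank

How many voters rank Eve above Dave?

25

Ballots ranking Eve above Dave: 12+13 = 25.
Ballots ranking Dave above Eve: 11+7 = 18.
So 25 of 43 voters prefer Eve to Dave.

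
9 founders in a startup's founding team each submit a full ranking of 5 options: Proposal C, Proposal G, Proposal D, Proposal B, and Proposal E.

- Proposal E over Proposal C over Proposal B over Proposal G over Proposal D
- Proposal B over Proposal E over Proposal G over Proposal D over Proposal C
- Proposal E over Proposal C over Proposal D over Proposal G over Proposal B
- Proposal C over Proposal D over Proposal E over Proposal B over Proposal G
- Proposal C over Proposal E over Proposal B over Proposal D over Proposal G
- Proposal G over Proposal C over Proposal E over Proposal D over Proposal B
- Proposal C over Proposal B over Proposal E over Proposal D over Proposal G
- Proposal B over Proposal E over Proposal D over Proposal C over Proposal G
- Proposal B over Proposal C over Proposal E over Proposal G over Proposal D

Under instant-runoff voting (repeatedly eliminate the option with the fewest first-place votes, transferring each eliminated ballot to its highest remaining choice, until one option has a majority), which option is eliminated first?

Round 1: Proposal C 3, Proposal B 3, Proposal E 2, Proposal G 1, Proposal D 0. Proposal D has the fewest and is eliminated.
Round 2: Proposal C 3, Proposal B 3, Proposal E 2, Proposal G 1. Proposal G has the fewest and is eliminated.
Round 3: Proposal C 4, Proposal B 3, Proposal E 2. Proposal E has the fewest and is eliminated.
Round 4: Proposal C 6, Proposal B 3. Proposal C has a majority.

Proposal D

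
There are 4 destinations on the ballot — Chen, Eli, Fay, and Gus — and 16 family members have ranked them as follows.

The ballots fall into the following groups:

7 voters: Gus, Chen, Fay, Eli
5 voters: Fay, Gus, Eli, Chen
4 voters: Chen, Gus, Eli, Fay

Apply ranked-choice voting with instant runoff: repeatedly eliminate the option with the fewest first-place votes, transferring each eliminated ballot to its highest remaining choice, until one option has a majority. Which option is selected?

Gus

Round 1: Gus 7, Fay 5, Chen 4, Eli 0. Eli has the fewest and is eliminated.
Round 2: Gus 7, Fay 5, Chen 4. Chen has the fewest and is eliminated.
Round 3: Gus 11, Fay 5. Gus has a majority.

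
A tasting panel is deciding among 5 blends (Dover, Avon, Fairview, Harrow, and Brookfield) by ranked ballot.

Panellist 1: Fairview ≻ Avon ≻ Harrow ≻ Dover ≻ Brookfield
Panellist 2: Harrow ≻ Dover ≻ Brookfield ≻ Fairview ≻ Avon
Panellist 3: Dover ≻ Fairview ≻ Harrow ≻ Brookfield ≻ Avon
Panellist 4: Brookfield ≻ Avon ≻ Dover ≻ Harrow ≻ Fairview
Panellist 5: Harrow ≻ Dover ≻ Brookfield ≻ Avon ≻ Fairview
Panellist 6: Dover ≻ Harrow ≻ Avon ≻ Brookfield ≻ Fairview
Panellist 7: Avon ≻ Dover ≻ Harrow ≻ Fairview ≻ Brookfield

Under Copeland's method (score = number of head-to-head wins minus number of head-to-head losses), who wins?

Dover

Pairwise results:
  Dover vs Avon: Dover wins 4–3.
  Dover vs Fairview: Dover wins 6–1.
  Dover vs Harrow: Dover wins 4–3.
  Dover vs Brookfield: Dover wins 6–1.
  Avon vs Fairview: Avon wins 4–3.
  Avon vs Harrow: Harrow wins 4–3.
  Avon vs Brookfield: Brookfield wins 4–3.
  Fairview vs Harrow: Harrow wins 5–2.
  Fairview vs Brookfield: Brookfield wins 4–3.
  Harrow vs Brookfield: Harrow wins 6–1.
Copeland scores (wins − losses):
  Dover: 4 − 0 = 4
  Avon: 1 − 3 = -2
  Fairview: 0 − 4 = -4
  Harrow: 3 − 1 = 2
  Brookfield: 2 − 2 = 0
Dover has the best Copeland score.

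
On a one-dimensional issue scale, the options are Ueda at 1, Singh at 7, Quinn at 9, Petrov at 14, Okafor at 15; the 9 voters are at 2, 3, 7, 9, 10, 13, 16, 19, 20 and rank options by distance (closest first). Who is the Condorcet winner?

Quinn

With single-peaked preferences on a line, the Condorcet winner is the candidate closest to the median voter.
The median voter (position 10) is closest to Quinn at 9.
Check: Quinn vs Ueda — voters closer to Quinn: 7 of 9.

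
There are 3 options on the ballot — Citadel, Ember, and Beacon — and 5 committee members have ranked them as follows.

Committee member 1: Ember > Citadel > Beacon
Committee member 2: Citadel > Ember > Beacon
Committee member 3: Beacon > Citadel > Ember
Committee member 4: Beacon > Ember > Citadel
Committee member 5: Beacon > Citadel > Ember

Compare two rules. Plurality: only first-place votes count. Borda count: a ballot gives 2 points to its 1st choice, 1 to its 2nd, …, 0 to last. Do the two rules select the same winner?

Plurality first-place counts: Citadel 1, Ember 1, Beacon 3 → Beacon.
Borda totals: Citadel 5, Ember 4, Beacon 6 → Beacon.
The two rules agree on Beacon.

Yes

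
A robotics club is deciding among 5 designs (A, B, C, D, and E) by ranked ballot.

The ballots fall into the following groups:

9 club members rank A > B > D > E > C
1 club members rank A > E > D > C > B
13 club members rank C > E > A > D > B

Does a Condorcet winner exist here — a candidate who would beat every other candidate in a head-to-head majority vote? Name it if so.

Head-to-head results (23 voters total):
A vs B: A wins 23–0.
A vs C: C wins 13–10.
A vs D: A wins 23–0.
A vs E: E wins 13–10.
B vs C: C wins 14–9.
B vs D: D wins 14–9.
B vs E: E wins 14–9.
C vs D: C wins 13–10.
C vs E: C wins 13–10.
D vs E: E wins 14–9.
C beats each rival — A (13–10), B (14–9), D (13–10), E (13–10) — so C is the Condorcet winner.

C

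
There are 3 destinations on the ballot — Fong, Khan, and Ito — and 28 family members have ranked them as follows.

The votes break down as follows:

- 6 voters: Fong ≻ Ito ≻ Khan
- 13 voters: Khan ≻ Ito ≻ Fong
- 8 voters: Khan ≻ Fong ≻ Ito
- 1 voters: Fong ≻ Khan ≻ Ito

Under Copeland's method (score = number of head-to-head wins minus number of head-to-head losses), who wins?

Pairwise results:
  Fong vs Khan: Khan wins 21–7.
  Fong vs Ito: Fong wins 15–13.
  Khan vs Ito: Khan wins 22–6.
Copeland scores (wins − losses):
  Fong: 1 − 1 = 0
  Khan: 2 − 0 = 2
  Ito: 0 − 2 = -2
Khan has the best Copeland score.

Khan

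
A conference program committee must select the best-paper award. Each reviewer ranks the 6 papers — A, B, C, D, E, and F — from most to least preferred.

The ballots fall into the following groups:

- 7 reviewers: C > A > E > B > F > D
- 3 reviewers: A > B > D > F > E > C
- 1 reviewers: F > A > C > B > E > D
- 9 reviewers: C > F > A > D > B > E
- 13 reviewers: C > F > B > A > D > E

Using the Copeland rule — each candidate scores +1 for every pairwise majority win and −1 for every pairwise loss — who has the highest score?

Pairwise results:
  A vs B: A wins 20–13.
  A vs C: C wins 29–4.
  A vs D: A wins 33–0.
  A vs E: A wins 33–0.
  A vs F: F wins 23–10.
  B vs C: C wins 30–3.
  B vs D: B wins 24–9.
  B vs E: B wins 26–7.
  B vs F: F wins 23–10.
  C vs D: C wins 30–3.
  C vs E: C wins 30–3.
  C vs F: C wins 29–4.
  D vs E: D wins 25–8.
  D vs F: F wins 30–3.
  E vs F: F wins 26–7.
Copeland scores (wins − losses):
  A: 3 − 2 = 1
  B: 2 − 3 = -1
  C: 5 − 0 = 5
  D: 1 − 4 = -3
  E: 0 − 5 = -5
  F: 4 − 1 = 3
C has the best Copeland score.

C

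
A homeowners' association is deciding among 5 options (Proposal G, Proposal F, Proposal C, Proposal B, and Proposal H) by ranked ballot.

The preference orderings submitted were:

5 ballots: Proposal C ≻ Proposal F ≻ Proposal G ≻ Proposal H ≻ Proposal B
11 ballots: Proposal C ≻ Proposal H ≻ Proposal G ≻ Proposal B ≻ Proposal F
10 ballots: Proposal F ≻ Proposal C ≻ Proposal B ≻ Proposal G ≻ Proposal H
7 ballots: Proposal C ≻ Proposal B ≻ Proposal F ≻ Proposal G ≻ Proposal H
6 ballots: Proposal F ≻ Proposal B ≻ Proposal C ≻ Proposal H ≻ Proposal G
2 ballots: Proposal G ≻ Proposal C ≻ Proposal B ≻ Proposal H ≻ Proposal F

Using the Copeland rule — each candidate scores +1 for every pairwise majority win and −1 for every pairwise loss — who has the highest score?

Pairwise results:
  Proposal G vs Proposal F: Proposal F wins 28–13.
  Proposal G vs Proposal C: Proposal C wins 39–2.
  Proposal G vs Proposal B: Proposal B wins 23–18.
  Proposal G vs Proposal H: Proposal G wins 24–17.
  Proposal F vs Proposal C: Proposal C wins 25–16.
  Proposal F vs Proposal B: Proposal F wins 21–20.
  Proposal F vs Proposal H: Proposal F wins 28–13.
  Proposal C vs Proposal B: Proposal C wins 35–6.
  Proposal C vs Proposal H: Proposal C wins 41–0.
  Proposal B vs Proposal H: Proposal B wins 25–16.
Copeland scores (wins − losses):
  Proposal G: 1 − 3 = -2
  Proposal F: 3 − 1 = 2
  Proposal C: 4 − 0 = 4
  Proposal B: 2 − 2 = 0
  Proposal H: 0 − 4 = -4
Proposal C has the best Copeland score.

Proposal C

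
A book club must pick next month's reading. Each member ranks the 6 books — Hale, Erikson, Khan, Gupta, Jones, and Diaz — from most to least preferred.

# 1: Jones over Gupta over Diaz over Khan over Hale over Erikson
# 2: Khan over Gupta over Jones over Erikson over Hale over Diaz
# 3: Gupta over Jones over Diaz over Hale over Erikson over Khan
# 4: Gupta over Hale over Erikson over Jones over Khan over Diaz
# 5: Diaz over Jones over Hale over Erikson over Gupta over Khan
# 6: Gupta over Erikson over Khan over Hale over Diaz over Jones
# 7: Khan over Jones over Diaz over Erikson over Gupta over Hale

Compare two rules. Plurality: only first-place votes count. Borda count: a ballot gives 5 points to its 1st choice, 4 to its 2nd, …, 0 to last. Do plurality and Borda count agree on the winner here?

Plurality first-place counts: Hale 0, Erikson 0, Khan 2, Gupta 3, Jones 1, Diaz 1 → Gupta.
Borda totals: Hale 13, Erikson 14, Khan 16, Gupta 25, Jones 22, Diaz 15 → Gupta.
The two rules agree on Gupta.

Yes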